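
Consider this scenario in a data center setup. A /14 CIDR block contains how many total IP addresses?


Given: CIDR prefix /14
Host bits = 32 - 14 = 18
Total addresses = 2^18 = 262144

262144


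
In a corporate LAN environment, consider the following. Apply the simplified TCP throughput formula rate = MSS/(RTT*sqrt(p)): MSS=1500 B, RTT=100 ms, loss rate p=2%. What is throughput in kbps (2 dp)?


Given: MSS = 1500 bytes, RTT = 100 ms, loss = 2%
RTT in seconds = 100 / 1000 = 0.1
Loss rate = 2% = 0.02
sqrt(loss) = sqrt(0.02) = 0.141421356237
Throughput (bytes/s) = 1500 / (0.1 * 0.141421356237) = 106066.0172
Throughput (kbps) = 106066.0172 * 8 / 1000 = 848.528137 -> 848.53 kbps (2 dp)

848.53


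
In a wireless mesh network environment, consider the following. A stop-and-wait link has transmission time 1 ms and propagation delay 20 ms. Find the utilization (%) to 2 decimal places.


Given: Ttrans = 1 ms, Tprop = 20 ms
RTT = 2 * Tprop = 2 * 20 = 40 ms
U = Ttrans / (Ttrans + RTT)
U = 1 / (1 + 40)
U = 1 / 41 = 0.02439
U% = 2.44%

2.44


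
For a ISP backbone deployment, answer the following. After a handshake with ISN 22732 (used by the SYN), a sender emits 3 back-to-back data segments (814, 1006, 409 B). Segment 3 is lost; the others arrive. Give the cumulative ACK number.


SYN uses sequence number 22732; first data byte = ISN + 1 = 22733.
Segment 1: SEQ = 22733, len = 814 B, covers [22733, 23546]
Segment 2: SEQ = 23547, len = 1006 B, covers [23547, 24552]
Segment 3: SEQ = 24553, len = 409 B, covers [24553, 24961] [LOST]
In-order data received: bytes [22733, 24552] (segments 1..2).
Segment 3 missing -> gap begins at byte 24553.
Cumulative ACK = next expected in-order byte = 22733 + 814 + 1006 = 24553

24553


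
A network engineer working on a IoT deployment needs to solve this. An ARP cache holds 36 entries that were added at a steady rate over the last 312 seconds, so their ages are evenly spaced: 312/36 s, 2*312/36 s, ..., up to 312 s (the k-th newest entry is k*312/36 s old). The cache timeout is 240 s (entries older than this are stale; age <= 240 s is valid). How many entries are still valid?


Ages are k * 312/36 s for k = 1..36 (spacing = 8.6667 s).
Entry k is valid iff k * 312/36 <= 240 iff k <= 36 * 240 / 312 = 27.6923
n_valid = floor(27.6923) = 27
(n_stale = 36 - 27 = 9)

27


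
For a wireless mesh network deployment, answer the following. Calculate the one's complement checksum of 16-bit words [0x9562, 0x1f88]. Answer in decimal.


Given words: [0x9562, 0x1f88]
Step 1: Sum all words
Raw sum = 38242 + 8072 = 46314
One's complement = ~46314 & 0xFFFF = 19221

19221


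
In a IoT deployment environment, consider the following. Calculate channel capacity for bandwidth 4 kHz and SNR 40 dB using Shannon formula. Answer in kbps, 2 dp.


Given: B = 4 kHz, SNR = 40 dB
SNR linear = 10^(40/10) = 10000
1 + SNR = 10001
log2(10001) = 13.2878566418
C = 4 * 1000 * 13.2878566418 = 53151.4266 bps
C = 53.151427 kbps -> 53.15 kbps (2 dp)

53.15


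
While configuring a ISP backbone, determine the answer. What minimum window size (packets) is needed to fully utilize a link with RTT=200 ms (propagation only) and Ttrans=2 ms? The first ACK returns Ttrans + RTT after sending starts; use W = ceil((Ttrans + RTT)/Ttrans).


Given: Ttrans = 2 ms, RTT = 200 ms (= 2 * Tprop, Tprop = 100 ms)
Time until first ACK returns = Ttrans + RTT = 2 + 200 = 202 ms
Need W * Ttrans >= Ttrans + RTT  ->  W >= (Ttrans + RTT) / Ttrans
(Ttrans + RTT) / Ttrans = 202 / 2 = 101
W_min = ceil(101) = 101

101


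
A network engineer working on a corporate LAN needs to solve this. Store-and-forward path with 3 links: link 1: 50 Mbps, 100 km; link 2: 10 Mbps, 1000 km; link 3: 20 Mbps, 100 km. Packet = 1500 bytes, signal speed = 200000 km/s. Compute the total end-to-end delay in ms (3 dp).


Packet = 1500 bytes = 12000 bits. Store-and-forward: sum (t_trans + t_prop) per link.
Link 1: t_trans = 12000/(50*10^6) s = 0.2400 ms; t_prop = 100/200000 s = 0.5000 ms; subtotal = 0.7400 ms
Link 2: t_trans = 12000/(10*10^6) s = 1.2000 ms; t_prop = 1000/200000 s = 5.0000 ms; subtotal = 6.2000 ms
Link 3: t_trans = 12000/(20*10^6) s = 0.6000 ms; t_prop = 100/200000 s = 0.5000 ms; subtotal = 1.1000 ms
End-to-end = 0.7400 + 6.2000 + 1.1000 = 8.0400 ms -> 8.040 ms (3 dp)

8.040


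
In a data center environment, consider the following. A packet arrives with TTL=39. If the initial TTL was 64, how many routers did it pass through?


Given: initial TTL = 64, received TTL = 39
Hops = initial TTL - received TTL
Hops = 64 - 39 = 25

25


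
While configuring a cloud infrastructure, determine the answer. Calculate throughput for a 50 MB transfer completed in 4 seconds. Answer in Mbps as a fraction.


Given: file = 50 MB, time = 4 s
File in Mb = 50 * 8 = 400 Mb
Throughput = 400 / 4 Mbps
Throughput = 100 Mbps

100


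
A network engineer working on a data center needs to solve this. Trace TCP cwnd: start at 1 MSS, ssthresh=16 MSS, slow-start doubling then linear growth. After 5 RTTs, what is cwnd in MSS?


RTT 0: cwnd = 1 MSS (initial)
RTT 1: cwnd = 2 MSS (slow start, doubled)
RTT 2: cwnd = 4 MSS (slow start, doubled)
RTT 3: cwnd = 8 MSS (slow start, doubled)
RTT 4: cwnd = 16 MSS (slow start, doubled)
RTT 5: cwnd = 17 MSS (congestion avoidance, +1)

17


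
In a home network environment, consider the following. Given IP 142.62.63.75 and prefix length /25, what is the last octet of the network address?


Given: IP = 142.62.63.75, prefix = /25
Subnet mask = 255.255.255.128
Last octet of IP: 75
Last octet of mask: 128
Network last octet = 75 AND 128 = 0

0


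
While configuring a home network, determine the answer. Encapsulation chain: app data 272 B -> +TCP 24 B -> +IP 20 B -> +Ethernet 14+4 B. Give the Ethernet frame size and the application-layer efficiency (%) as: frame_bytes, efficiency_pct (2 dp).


TCP segment = 272 + 24 = 296 B
IP packet = 296 + 20 = 316 B
Ethernet frame = 316 + 14 + 4 = 334 B
Efficiency = app / frame = 272 / 334 = 0.814371 = 81.4371% -> 81.44% (2 dp)

334, 81.44


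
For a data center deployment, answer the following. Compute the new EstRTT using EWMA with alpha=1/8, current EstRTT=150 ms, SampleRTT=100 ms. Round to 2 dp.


Given: EstRTT = 150 ms, SampleRTT = 100 ms, alpha = 1/8
New EstRTT = (1 - alpha) * EstRTT + alpha * SampleRTT
(7/8) * 150 = 131.25
(1/8) * 100 = 12.5
New EstRTT = 131.25 + 12.5 = 143.75 ms -> 143.75 ms (2 dp)

143.75


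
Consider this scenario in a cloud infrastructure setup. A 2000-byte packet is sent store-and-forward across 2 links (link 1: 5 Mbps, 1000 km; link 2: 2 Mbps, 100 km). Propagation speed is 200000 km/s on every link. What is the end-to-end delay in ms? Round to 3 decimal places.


Packet = 2000 bytes = 16000 bits. Store-and-forward: sum (t_trans + t_prop) per link.
Link 1: t_trans = 16000/(5*10^6) s = 3.2000 ms; t_prop = 1000/200000 s = 5.0000 ms; subtotal = 8.2000 ms
Link 2: t_trans = 16000/(2*10^6) s = 8.0000 ms; t_prop = 100/200000 s = 0.5000 ms; subtotal = 8.5000 ms
End-to-end = 8.2000 + 8.5000 = 16.7000 ms -> 16.700 ms (3 dp)

16.700


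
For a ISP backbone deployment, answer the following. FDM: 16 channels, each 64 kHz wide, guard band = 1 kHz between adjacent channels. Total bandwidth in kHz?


Given: 16 channels, 64 kHz each, guard = 1 kHz
Channel bandwidth = 16 * 64 = 1024 kHz
Guard bands = 15 gaps * 1 kHz = 15 kHz
Total = 1024 + 15 = 1039 kHz

1039


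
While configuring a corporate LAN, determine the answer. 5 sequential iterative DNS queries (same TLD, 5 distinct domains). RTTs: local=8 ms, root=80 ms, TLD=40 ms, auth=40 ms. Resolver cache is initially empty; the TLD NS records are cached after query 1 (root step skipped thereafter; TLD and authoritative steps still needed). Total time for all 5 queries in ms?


Lookup 1 (cold cache): local + root + TLD + auth = 8 + 80 + 40 + 40 = 168 ms
Lookups 2..5 (TLD NS cached -> skip root; new domain -> still ask TLD and auth): local + TLD + auth = 8 + 40 + 40 = 88 ms each
Remaining 4 lookups: 4 * 88 = 352 ms
Total = 168 + 352 = 520 ms

520


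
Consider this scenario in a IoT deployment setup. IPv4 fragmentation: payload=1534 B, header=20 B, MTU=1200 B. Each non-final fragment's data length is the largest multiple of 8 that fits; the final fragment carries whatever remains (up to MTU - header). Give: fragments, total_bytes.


Max data per non-final fragment = floor((MTU - header)/8)*8 = floor((1200 - 20)/8)*8 = floor(1180/8)*8 = 1176 B
Final fragment needs no 8-byte alignment: it can carry up to MTU - header = 1180 B
Non-final fragments needed = ceil((payload - 1180) / 1176) = ceil(354/1176) = ceil(0.3010) = 1
Number of fragments = 1 + 1 = 2
Fragment sizes (data): 1 * 1176 B + 358 B (last, 358 <= 1180 OK)
Total bytes sent = payload + n_frags * header = 1534 + 2*20 = 1534 + 40 = 1574 B

2, 1574


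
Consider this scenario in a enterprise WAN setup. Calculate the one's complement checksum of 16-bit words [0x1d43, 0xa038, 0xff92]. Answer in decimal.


Given words: [0x1d43, 0xa038, 0xff92]
Step 1: Sum all words
Raw sum = 7491 + 41016 + 65426 = 113933
Step 2: Fold carry: (48397 + 1) = 48398
One's complement = ~48398 & 0xFFFF = 17137

17137


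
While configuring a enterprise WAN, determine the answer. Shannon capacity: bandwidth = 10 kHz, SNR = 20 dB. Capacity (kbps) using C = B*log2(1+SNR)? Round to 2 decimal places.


Given: B = 10 kHz, SNR = 20 dB
SNR linear = 10^(20/10) = 100
1 + SNR = 101
log2(101) = 6.6582114828
C = 10 * 1000 * 6.6582114828 = 66582.1148 bps
C = 66.582115 kbps -> 66.58 kbps (2 dp)

66.58


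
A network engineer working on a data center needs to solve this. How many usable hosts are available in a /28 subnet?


Given: subnet mask /28
Host bits = 32 - 28 = 4
Total addresses = 2^4 = 16
Usable hosts = 16 - 2 (network + broadcast) = 14

14


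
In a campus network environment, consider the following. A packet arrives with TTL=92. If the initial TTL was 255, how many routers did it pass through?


Given: initial TTL = 255, received TTL = 92
Hops = initial TTL - received TTL
Hops = 255 - 92 = 163

163


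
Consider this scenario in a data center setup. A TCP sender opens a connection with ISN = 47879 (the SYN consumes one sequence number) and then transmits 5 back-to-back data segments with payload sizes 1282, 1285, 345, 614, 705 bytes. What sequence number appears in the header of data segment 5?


The SYN occupies sequence number ISN = 47879, so the first data byte is ISN + 1 = 47880.
SEQ of data segment i = (ISN + 1) + sum of payload sizes of segments 1..i-1.
Segment 1: SEQ = 47880, payload = 1282 bytes
Segment 2: SEQ = 49162, payload = 1285 bytes
Segment 3: SEQ = 50447, payload = 345 bytes
Segment 4: SEQ = 50792, payload = 614 bytes
Segment 5: SEQ = 51406, payload = 705 bytes
SEQ of segment 5 = 47880 + 1282 + 1285 + 345 + 614 = 51406

51406


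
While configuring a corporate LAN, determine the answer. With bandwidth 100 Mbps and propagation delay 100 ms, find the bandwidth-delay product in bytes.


Given: bandwidth = 100 Mbps, delay = 100 ms
BDP in bits = 100 * 10^6 * 100 / 1000
BDP in bits = 10000000
BDP in bytes = 10000000 / 8 = 1250000

1250000


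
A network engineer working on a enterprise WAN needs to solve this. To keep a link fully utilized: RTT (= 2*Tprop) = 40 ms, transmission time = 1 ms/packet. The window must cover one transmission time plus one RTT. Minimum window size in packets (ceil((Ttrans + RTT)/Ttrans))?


Given: Ttrans = 1 ms, RTT = 40 ms (= 2 * Tprop, Tprop = 20 ms)
Time until first ACK returns = Ttrans + RTT = 1 + 40 = 41 ms
Need W * Ttrans >= Ttrans + RTT  ->  W >= (Ttrans + RTT) / Ttrans
(Ttrans + RTT) / Ttrans = 41 / 1 = 41
W_min = ceil(41) = 41

41


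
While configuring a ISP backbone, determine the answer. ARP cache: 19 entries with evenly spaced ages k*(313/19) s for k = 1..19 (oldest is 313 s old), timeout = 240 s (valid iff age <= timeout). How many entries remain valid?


Ages are k * 313/19 s for k = 1..19 (spacing = 16.4737 s).
Entry k is valid iff k * 313/19 <= 240 iff k <= 19 * 240 / 313 = 14.5687
n_valid = floor(14.5687) = 14
(n_stale = 19 - 14 = 5)

14


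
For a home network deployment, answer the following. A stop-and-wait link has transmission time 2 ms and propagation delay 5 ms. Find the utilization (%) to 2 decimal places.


Given: Ttrans = 2 ms, Tprop = 5 ms
RTT = 2 * Tprop = 2 * 5 = 10 ms
U = Ttrans / (Ttrans + RTT)
U = 2 / (2 + 10)
U = 2 / 12 = 0.166667
U% = 16.67%

16.67


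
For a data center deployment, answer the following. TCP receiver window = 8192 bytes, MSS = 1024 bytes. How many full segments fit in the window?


Given: RWND = 8192 bytes, MSS = 1024 bytes
Full segments = floor(RWND / MSS)
Full segments = floor(8192 / 1024)
Full segments = floor(8.0) = 8

8


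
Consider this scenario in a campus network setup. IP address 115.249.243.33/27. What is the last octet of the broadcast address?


Given: IP = 115.249.243.33, prefix = /27
Host bits = 32 - 27 = 5
Network last octet = 33 AND mask = 32
Host part size = 2^5 - 1 = 31
Broadcast last octet = 32 OR 31 = 63

63


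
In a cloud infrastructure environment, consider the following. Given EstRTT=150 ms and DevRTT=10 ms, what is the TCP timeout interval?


Given: EstRTT = 150 ms, DevRTT = 10 ms
Timeout = EstRTT + 4 * DevRTT
4 * DevRTT = 4 * 10 = 40
Timeout = 150 + 40 = 190 ms

190


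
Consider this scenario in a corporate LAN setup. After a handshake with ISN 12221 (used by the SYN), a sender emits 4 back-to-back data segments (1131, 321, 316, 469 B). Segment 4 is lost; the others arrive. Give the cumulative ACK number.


SYN uses sequence number 12221; first data byte = ISN + 1 = 12222.
Segment 1: SEQ = 12222, len = 1131 B, covers [12222, 13352]
Segment 2: SEQ = 13353, len = 321 B, covers [13353, 13673]
Segment 3: SEQ = 13674, len = 316 B, covers [13674, 13989]
Segment 4: SEQ = 13990, len = 469 B, covers [13990, 14458] [LOST]
In-order data received: bytes [12222, 13989] (segments 1..3).
Segment 4 missing -> gap begins at byte 13990.
Cumulative ACK = next expected in-order byte = 12222 + 1131 + 321 + 316 = 13990

13990


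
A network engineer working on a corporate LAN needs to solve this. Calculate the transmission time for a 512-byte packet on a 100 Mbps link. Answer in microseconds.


Given: packet = 512 bytes, bandwidth = 100 Mbps
Packet in bits = 512 * 8 = 4096 bits
Bandwidth = 100 * 10^6 = 100000000 bps
Time = 4096 / 100000000 seconds
Time in us = 4096 * 10^6 / 100000000 = 40.96

40.96


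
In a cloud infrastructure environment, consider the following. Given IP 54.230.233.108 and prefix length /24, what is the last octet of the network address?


Given: IP = 54.230.233.108, prefix = /24
Subnet mask = 255.255.255.0
Last octet of IP: 108
Last octet of mask: 0
Network last octet = 108 AND 0 = 0

0


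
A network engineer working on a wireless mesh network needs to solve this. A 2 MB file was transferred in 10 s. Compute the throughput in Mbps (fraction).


Given: file = 2 MB, time = 10 s
File in Mb = 2 * 8 = 16 Mb
Throughput = 16 / 10 Mbps
Throughput = 8/5 Mbps

8/5


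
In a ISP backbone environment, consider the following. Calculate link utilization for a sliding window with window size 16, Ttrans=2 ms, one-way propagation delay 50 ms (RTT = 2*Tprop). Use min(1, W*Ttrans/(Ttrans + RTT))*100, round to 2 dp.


Given: W = 16, Ttrans = 2 ms, RTT = 100 ms (= 2 * Tprop, Tprop = 50 ms)
Cycle time = Ttrans + RTT = 2 + 100 = 102 ms (first packet sent until its ACK returns)
W * Ttrans = 16 * 2 = 32 ms of sending per cycle
W * Ttrans / (Ttrans + RTT) = 32 / 102 = 0.313725
U = min(1, 0.313725) = 0.313725
U% = 31.37%

31.37


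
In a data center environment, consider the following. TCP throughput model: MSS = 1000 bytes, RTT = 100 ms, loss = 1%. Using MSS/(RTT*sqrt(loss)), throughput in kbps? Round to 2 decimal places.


Given: MSS = 1000 bytes, RTT = 100 ms, loss = 1%
RTT in seconds = 100 / 1000 = 0.1
Loss rate = 1% = 0.01
sqrt(loss) = sqrt(0.01) = 0.1
Throughput (bytes/s) = 1000 / (0.1 * 0.1) = 100000.0000
Throughput (kbps) = 100000.0000 * 8 / 1000 = 800.000000 -> 800.00 kbps (2 dp)

800.00


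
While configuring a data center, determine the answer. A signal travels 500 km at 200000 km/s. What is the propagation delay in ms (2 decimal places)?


Given: distance = 500 km, speed = 200000 km/s
Delay = distance / speed = 500 / 200000 seconds
Delay in ms = 500 * 1000 / 200000
Delay = 2.5000 ms
Rounded to 2 dp = 2.50 ms

2.50


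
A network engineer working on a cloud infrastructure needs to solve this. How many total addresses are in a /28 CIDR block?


Given: CIDR prefix /28
Host bits = 32 - 28 = 4
Total addresses = 2^4 = 16

16


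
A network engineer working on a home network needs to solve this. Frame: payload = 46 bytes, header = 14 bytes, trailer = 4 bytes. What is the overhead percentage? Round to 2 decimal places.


Given: payload = 46 B, header = 14 B, trailer = 4 B
Overhead bytes = header + trailer = 14 + 4 = 18
Total frame = payload + overhead = 46 + 18 = 64
Overhead % = 18 / 64 * 100 = 28.1250% -> 28.13% (2 dp)

28.13


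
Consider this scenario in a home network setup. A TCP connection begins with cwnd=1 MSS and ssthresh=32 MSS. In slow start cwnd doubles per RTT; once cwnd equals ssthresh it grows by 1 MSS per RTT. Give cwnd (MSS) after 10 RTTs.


RTT 0: cwnd = 1 MSS (initial)
RTT 1: cwnd = 2 MSS (slow start, doubled)
RTT 2: cwnd = 4 MSS (slow start, doubled)
RTT 3: cwnd = 8 MSS (slow start, doubled)
RTT 4: cwnd = 16 MSS (slow start, doubled)
RTT 5: cwnd = 32 MSS (slow start, doubled)
RTT 6: cwnd = 33 MSS (congestion avoidance, +1)
RTT 7: cwnd = 34 MSS (congestion avoidance, +1)
RTT 8: cwnd = 35 MSS (congestion avoidance, +1)
RTT 9: cwnd = 36 MSS (congestion avoidance, +1)
RTT 10: cwnd = 37 MSS (congestion avoidance, +1)

37


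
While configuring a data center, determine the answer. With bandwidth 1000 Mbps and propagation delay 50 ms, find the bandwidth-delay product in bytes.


Given: bandwidth = 1000 Mbps, delay = 50 ms
BDP in bits = 1000 * 10^6 * 50 / 1000
BDP in bits = 50000000
BDP in bytes = 50000000 / 8 = 6250000

6250000


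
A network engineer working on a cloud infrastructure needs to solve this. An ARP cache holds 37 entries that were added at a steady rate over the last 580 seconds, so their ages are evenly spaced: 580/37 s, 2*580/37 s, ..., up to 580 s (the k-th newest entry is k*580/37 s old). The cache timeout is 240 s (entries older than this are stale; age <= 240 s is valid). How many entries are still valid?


Ages are k * 580/37 s for k = 1..37 (spacing = 15.6757 s).
Entry k is valid iff k * 580/37 <= 240 iff k <= 37 * 240 / 580 = 15.3103
n_valid = floor(15.3103) = 15
(n_stale = 37 - 15 = 22)

15


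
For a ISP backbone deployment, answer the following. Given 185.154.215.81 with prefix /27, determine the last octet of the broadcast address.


Given: IP = 185.154.215.81, prefix = /27
Host bits = 32 - 27 = 5
Network last octet = 81 AND mask = 64
Host part size = 2^5 - 1 = 31
Broadcast last octet = 64 OR 31 = 95

95


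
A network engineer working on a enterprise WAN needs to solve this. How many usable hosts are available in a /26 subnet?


Given: subnet mask /26
Host bits = 32 - 26 = 6
Total addresses = 2^6 = 64
Usable hosts = 64 - 2 (network + broadcast) = 62

62


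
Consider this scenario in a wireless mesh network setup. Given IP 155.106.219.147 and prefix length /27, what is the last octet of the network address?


Given: IP = 155.106.219.147, prefix = /27
Subnet mask = 255.255.255.224
Last octet of IP: 147
Last octet of mask: 224
Network last octet = 147 AND 224 = 128

128


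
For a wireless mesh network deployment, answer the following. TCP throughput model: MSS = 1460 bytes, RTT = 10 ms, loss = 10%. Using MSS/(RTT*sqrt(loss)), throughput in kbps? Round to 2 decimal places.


Given: MSS = 1460 bytes, RTT = 10 ms, loss = 10%
RTT in seconds = 10 / 1000 = 0.01
Loss rate = 10% = 0.1
sqrt(loss) = sqrt(0.1) = 0.316227766017
Throughput (bytes/s) = 1460 / (0.01 * 0.316227766017) = 461692.5384
Throughput (kbps) = 461692.5384 * 8 / 1000 = 3693.540307 -> 3693.54 kbps (2 dp)

3693.54


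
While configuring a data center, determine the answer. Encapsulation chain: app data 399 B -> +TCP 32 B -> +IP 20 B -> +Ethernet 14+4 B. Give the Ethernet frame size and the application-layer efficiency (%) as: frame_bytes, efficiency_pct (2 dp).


TCP segment = 399 + 32 = 431 B
IP packet = 431 + 20 = 451 B
Ethernet frame = 451 + 14 + 4 = 469 B
Efficiency = app / frame = 399 / 469 = 0.850746 = 85.0746% -> 85.07% (2 dp)

469, 85.07


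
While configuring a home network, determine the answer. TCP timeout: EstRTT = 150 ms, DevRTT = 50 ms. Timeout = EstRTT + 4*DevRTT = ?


Given: EstRTT = 150 ms, DevRTT = 50 ms
Timeout = EstRTT + 4 * DevRTT
4 * DevRTT = 4 * 50 = 200
Timeout = 150 + 200 = 350 ms

350


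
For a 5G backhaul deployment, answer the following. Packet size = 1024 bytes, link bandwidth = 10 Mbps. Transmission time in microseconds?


Given: packet = 1024 bytes, bandwidth = 10 Mbps
Packet in bits = 1024 * 8 = 8192 bits
Bandwidth = 10 * 10^6 = 10000000 bps
Time = 8192 / 10000000 seconds
Time in us = 8192 * 10^6 / 10000000 = 819.2

819.2


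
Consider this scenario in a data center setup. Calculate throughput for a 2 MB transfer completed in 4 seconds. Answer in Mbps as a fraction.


Given: file = 2 MB, time = 4 s
File in Mb = 2 * 8 = 16 Mb
Throughput = 16 / 4 Mbps
Throughput = 4 Mbps

4


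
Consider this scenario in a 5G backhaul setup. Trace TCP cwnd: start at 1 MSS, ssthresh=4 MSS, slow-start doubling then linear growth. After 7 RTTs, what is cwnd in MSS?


RTT 0: cwnd = 1 MSS (initial)
RTT 1: cwnd = 2 MSS (slow start, doubled)
RTT 2: cwnd = 4 MSS (slow start, doubled)
RTT 3: cwnd = 5 MSS (congestion avoidance, +1)
RTT 4: cwnd = 6 MSS (congestion avoidance, +1)
RTT 5: cwnd = 7 MSS (congestion avoidance, +1)
RTT 6: cwnd = 8 MSS (congestion avoidance, +1)
RTT 7: cwnd = 9 MSS (congestion avoidance, +1)

9


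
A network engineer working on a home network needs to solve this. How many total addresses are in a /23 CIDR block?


Given: CIDR prefix /23
Host bits = 32 - 23 = 9
Total addresses = 2^9 = 512

512


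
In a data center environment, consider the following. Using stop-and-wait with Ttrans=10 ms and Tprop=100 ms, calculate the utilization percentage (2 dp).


Given: Ttrans = 10 ms, Tprop = 100 ms
RTT = 2 * Tprop = 2 * 100 = 200 ms
U = Ttrans / (Ttrans + RTT)
U = 10 / (10 + 200)
U = 10 / 210 = 0.047619
U% = 4.76%

4.76


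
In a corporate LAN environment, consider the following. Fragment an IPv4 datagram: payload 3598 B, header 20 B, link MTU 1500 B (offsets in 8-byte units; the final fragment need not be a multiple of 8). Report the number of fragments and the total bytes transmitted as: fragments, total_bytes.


Max data per non-final fragment = floor((MTU - header)/8)*8 = floor((1500 - 20)/8)*8 = floor(1480/8)*8 = 1480 B
Final fragment needs no 8-byte alignment: it can carry up to MTU - header = 1480 B
Non-final fragments needed = ceil((payload - 1480) / 1480) = ceil(2118/1480) = ceil(1.4311) = 2
Number of fragments = 2 + 1 = 3
Fragment sizes (data): 2 * 1480 B + 638 B (last, 638 <= 1480 OK)
Total bytes sent = payload + n_frags * header = 3598 + 3*20 = 3598 + 60 = 3658 B

3, 3658


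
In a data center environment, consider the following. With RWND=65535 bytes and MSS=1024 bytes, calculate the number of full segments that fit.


Given: RWND = 65535 bytes, MSS = 1024 bytes
Full segments = floor(RWND / MSS)
Full segments = floor(65535 / 1024)
Full segments = floor(63.999) = 63

63


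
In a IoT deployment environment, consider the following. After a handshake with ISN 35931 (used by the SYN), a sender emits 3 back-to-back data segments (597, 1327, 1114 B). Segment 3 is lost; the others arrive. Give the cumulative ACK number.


SYN uses sequence number 35931; first data byte = ISN + 1 = 35932.
Segment 1: SEQ = 35932, len = 597 B, covers [35932, 36528]
Segment 2: SEQ = 36529, len = 1327 B, covers [36529, 37855]
Segment 3: SEQ = 37856, len = 1114 B, covers [37856, 38969] [LOST]
In-order data received: bytes [35932, 37855] (segments 1..2).
Segment 3 missing -> gap begins at byte 37856.
Cumulative ACK = next expected in-order byte = 35932 + 597 + 1327 = 37856

37856


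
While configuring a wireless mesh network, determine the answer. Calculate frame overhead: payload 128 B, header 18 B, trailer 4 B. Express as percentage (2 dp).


Given: payload = 128 B, header = 18 B, trailer = 4 B
Overhead bytes = header + trailer = 18 + 4 = 22
Total frame = payload + overhead = 128 + 22 = 150
Overhead % = 22 / 150 * 100 = 14.6667% -> 14.67% (2 dp)

14.67


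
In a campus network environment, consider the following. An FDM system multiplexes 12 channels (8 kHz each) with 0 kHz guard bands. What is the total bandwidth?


Given: 12 channels, 8 kHz each, guard = 0 kHz
Channel bandwidth = 12 * 8 = 96 kHz
Guard bands = 11 gaps * 0 kHz = 0 kHz
Total = 96 + 0 = 96 kHz

96


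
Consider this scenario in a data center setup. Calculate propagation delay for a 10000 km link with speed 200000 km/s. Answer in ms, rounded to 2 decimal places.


Given: distance = 10000 km, speed = 200000 km/s
Delay = distance / speed = 10000 / 200000 seconds
Delay in ms = 10000 * 1000 / 200000
Delay = 50.0000 ms
Rounded to 2 dp = 50.00 ms

50.00


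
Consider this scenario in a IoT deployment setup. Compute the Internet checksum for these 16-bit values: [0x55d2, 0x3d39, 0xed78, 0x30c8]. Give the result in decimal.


Given words: [0x55d2, 0x3d39, 0xed78, 0x30c8]
Step 1: Sum all words
Raw sum = 21970 + 15673 + 60792 + 12488 = 110923
Step 2: Fold carry: (45387 + 1) = 45388
One's complement = ~45388 & 0xFFFF = 20147

20147


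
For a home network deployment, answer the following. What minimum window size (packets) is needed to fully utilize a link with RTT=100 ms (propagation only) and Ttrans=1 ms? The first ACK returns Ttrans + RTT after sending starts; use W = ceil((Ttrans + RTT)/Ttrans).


Given: Ttrans = 1 ms, RTT = 100 ms (= 2 * Tprop, Tprop = 50 ms)
Time until first ACK returns = Ttrans + RTT = 1 + 100 = 101 ms
Need W * Ttrans >= Ttrans + RTT  ->  W >= (Ttrans + RTT) / Ttrans
(Ttrans + RTT) / Ttrans = 101 / 1 = 101
W_min = ceil(101) = 101

101


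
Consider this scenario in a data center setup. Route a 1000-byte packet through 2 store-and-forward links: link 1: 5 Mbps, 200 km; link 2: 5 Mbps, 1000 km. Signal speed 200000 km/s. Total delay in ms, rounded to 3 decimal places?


Packet = 1000 bytes = 8000 bits. Store-and-forward: sum (t_trans + t_prop) per link.
Link 1: t_trans = 8000/(5*10^6) s = 1.6000 ms; t_prop = 200/200000 s = 1.0000 ms; subtotal = 2.6000 ms
Link 2: t_trans = 8000/(5*10^6) s = 1.6000 ms; t_prop = 1000/200000 s = 5.0000 ms; subtotal = 6.6000 ms
End-to-end = 2.6000 + 6.6000 = 9.2000 ms -> 9.200 ms (3 dp)

9.200


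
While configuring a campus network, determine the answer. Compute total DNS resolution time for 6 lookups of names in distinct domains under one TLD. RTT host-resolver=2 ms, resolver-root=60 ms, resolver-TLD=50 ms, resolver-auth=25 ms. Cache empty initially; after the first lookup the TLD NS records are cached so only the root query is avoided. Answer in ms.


Lookup 1 (cold cache): local + root + TLD + auth = 2 + 60 + 50 + 25 = 137 ms
Lookups 2..6 (TLD NS cached -> skip root; new domain -> still ask TLD and auth): local + TLD + auth = 2 + 50 + 25 = 77 ms each
Remaining 5 lookups: 5 * 77 = 385 ms
Total = 137 + 385 = 522 ms

522


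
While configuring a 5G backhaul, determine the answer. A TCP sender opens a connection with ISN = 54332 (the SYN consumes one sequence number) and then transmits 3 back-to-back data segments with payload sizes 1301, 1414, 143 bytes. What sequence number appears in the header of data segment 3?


The SYN occupies sequence number ISN = 54332, so the first data byte is ISN + 1 = 54333.
SEQ of data segment i = (ISN + 1) + sum of payload sizes of segments 1..i-1.
Segment 1: SEQ = 54333, payload = 1301 bytes
Segment 2: SEQ = 55634, payload = 1414 bytes
Segment 3: SEQ = 57048, payload = 143 bytes
SEQ of segment 3 = 54333 + 1301 + 1414 = 57048

57048


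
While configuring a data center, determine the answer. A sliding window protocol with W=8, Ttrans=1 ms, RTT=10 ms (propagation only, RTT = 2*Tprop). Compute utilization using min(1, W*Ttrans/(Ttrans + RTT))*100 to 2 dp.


Given: W = 8, Ttrans = 1 ms, RTT = 10 ms (= 2 * Tprop, Tprop = 5 ms)
Cycle time = Ttrans + RTT = 1 + 10 = 11 ms (first packet sent until its ACK returns)
W * Ttrans = 8 * 1 = 8 ms of sending per cycle
W * Ttrans / (Ttrans + RTT) = 8 / 11 = 0.727273
U = min(1, 0.727273) = 0.727273
U% = 72.73%

72.73


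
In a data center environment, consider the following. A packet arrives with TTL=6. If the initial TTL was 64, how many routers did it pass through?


Given: initial TTL = 64, received TTL = 6
Hops = initial TTL - received TTL
Hops = 64 - 6 = 58

58


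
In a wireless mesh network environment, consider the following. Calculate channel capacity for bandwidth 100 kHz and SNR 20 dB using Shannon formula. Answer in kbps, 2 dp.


Given: B = 100 kHz, SNR = 20 dB
SNR linear = 10^(20/10) = 100
1 + SNR = 101
log2(101) = 6.6582114828
C = 100 * 1000 * 6.6582114828 = 665821.1483 bps
C = 665.821148 kbps -> 665.82 kbps (2 dp)

665.82


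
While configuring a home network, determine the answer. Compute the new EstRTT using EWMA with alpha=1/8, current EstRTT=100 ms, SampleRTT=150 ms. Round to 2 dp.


Given: EstRTT = 100 ms, SampleRTT = 150 ms, alpha = 1/8
New EstRTT = (1 - alpha) * EstRTT + alpha * SampleRTT
(7/8) * 100 = 87.5
(1/8) * 150 = 18.75
New EstRTT = 87.5 + 18.75 = 106.25 ms -> 106.25 ms (2 dp)

106.25


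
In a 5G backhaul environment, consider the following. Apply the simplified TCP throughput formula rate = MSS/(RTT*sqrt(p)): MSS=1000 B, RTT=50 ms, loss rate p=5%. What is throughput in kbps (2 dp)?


Given: MSS = 1000 bytes, RTT = 50 ms, loss = 5%
RTT in seconds = 50 / 1000 = 0.05
Loss rate = 5% = 0.05
sqrt(loss) = sqrt(0.05) = 0.223606797750
Throughput (bytes/s) = 1000 / (0.05 * 0.223606797750) = 89442.7191
Throughput (kbps) = 89442.7191 * 8 / 1000 = 715.541753 -> 715.54 kbps (2 dp)

715.54


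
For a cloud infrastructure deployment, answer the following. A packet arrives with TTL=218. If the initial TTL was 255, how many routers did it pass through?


Given: initial TTL = 255, received TTL = 218
Hops = initial TTL - received TTL
Hops = 255 - 218 = 37

37


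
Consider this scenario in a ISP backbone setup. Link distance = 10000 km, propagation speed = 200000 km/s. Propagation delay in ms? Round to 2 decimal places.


Given: distance = 10000 km, speed = 200000 km/s
Delay = distance / speed = 10000 / 200000 seconds
Delay in ms = 10000 * 1000 / 200000
Delay = 50.0000 ms
Rounded to 2 dp = 50.00 ms

50.00


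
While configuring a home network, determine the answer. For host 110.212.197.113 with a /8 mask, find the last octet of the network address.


Given: IP = 110.212.197.113, prefix = /8
Subnet mask = 255.0.0.0
Last octet of IP: 113
Last octet of mask: 0
Network last octet = 113 AND 0 = 0

0


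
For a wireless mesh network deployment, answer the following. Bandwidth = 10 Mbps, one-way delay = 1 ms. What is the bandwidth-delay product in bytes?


Given: bandwidth = 10 Mbps, delay = 1 ms
BDP in bits = 10 * 10^6 * 1 / 1000
BDP in bits = 10000
BDP in bytes = 10000 / 8 = 1250

1250


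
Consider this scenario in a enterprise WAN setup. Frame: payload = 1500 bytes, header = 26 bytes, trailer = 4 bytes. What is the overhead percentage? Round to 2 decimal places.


Given: payload = 1500 B, header = 26 B, trailer = 4 B
Overhead bytes = header + trailer = 26 + 4 = 30
Total frame = payload + overhead = 1500 + 30 = 1530
Overhead % = 30 / 1530 * 100 = 1.9608% -> 1.96% (2 dp)

1.96


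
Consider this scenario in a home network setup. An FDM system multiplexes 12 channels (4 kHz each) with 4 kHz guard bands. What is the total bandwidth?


Given: 12 channels, 4 kHz each, guard = 4 kHz
Channel bandwidth = 12 * 4 = 48 kHz
Guard bands = 11 gaps * 4 kHz = 44 kHz
Total = 48 + 44 = 92 kHz

92


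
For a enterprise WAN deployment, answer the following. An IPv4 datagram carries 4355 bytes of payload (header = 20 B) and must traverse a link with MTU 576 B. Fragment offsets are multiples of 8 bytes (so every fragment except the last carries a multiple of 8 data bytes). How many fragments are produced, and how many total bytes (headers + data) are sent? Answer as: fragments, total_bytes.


Max data per non-final fragment = floor((MTU - header)/8)*8 = floor((576 - 20)/8)*8 = floor(556/8)*8 = 552 B
Final fragment needs no 8-byte alignment: it can carry up to MTU - header = 556 B
Non-final fragments needed = ceil((payload - 556) / 552) = ceil(3799/552) = ceil(6.8822) = 7
Number of fragments = 7 + 1 = 8
Fragment sizes (data): 7 * 552 B + 491 B (last, 491 <= 556 OK)
Total bytes sent = payload + n_frags * header = 4355 + 8*20 = 4355 + 160 = 4515 B

8, 4515


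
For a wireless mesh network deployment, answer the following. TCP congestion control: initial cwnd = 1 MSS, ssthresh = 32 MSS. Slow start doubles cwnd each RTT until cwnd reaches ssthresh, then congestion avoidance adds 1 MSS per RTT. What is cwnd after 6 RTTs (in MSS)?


RTT 0: cwnd = 1 MSS (initial)
RTT 1: cwnd = 2 MSS (slow start, doubled)
RTT 2: cwnd = 4 MSS (slow start, doubled)
RTT 3: cwnd = 8 MSS (slow start, doubled)
RTT 4: cwnd = 16 MSS (slow start, doubled)
RTT 5: cwnd = 32 MSS (slow start, doubled)
RTT 6: cwnd = 33 MSS (congestion avoidance, +1)

33


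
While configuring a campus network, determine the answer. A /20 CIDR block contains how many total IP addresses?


Given: CIDR prefix /20
Host bits = 32 - 20 = 12
Total addresses = 2^12 = 4096

4096


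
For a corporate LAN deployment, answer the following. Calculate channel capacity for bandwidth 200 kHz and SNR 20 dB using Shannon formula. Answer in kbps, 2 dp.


Given: B = 200 kHz, SNR = 20 dB
SNR linear = 10^(20/10) = 100
1 + SNR = 101
log2(101) = 6.6582114828
C = 200 * 1000 * 6.6582114828 = 1331642.2966 bps
C = 1331.642297 kbps -> 1331.64 kbps (2 dp)

1331.64


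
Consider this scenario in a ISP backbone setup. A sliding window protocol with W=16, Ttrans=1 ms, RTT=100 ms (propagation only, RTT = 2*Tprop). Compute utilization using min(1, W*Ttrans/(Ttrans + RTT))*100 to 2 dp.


Given: W = 16, Ttrans = 1 ms, RTT = 100 ms (= 2 * Tprop, Tprop = 50 ms)
Cycle time = Ttrans + RTT = 1 + 100 = 101 ms (first packet sent until its ACK returns)
W * Ttrans = 16 * 1 = 16 ms of sending per cycle
W * Ttrans / (Ttrans + RTT) = 16 / 101 = 0.158416
U = min(1, 0.158416) = 0.158416
U% = 15.84%

15.84


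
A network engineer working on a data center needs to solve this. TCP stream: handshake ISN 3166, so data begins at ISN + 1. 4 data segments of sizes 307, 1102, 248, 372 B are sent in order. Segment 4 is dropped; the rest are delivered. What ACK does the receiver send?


SYN uses sequence number 3166; first data byte = ISN + 1 = 3167.
Segment 1: SEQ = 3167, len = 307 B, covers [3167, 3473]
Segment 2: SEQ = 3474, len = 1102 B, covers [3474, 4575]
Segment 3: SEQ = 4576, len = 248 B, covers [4576, 4823]
Segment 4: SEQ = 4824, len = 372 B, covers [4824, 5195] [LOST]
In-order data received: bytes [3167, 4823] (segments 1..3).
Segment 4 missing -> gap begins at byte 4824.
Cumulative ACK = next expected in-order byte = 3167 + 307 + 1102 + 248 = 4824

4824


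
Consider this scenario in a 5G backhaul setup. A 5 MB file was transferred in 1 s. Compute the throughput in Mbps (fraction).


Given: file = 5 MB, time = 1 s
File in Mb = 5 * 8 = 40 Mb
Throughput = 40 / 1 Mbps
Throughput = 40 Mbps

40


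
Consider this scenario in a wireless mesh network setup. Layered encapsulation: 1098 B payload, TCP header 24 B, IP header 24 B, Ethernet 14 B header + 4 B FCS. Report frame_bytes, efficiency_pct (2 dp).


TCP segment = 1098 + 24 = 1122 B
IP packet = 1122 + 24 = 1146 B
Ethernet frame = 1146 + 14 + 4 = 1164 B
Efficiency = app / frame = 1098 / 1164 = 0.943299 = 94.3299% -> 94.33% (2 dp)

1164, 94.33


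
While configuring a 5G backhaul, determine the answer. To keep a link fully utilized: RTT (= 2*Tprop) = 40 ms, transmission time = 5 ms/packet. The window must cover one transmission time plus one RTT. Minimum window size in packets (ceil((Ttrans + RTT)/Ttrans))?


Given: Ttrans = 5 ms, RTT = 40 ms (= 2 * Tprop, Tprop = 20 ms)
Time until first ACK returns = Ttrans + RTT = 5 + 40 = 45 ms
Need W * Ttrans >= Ttrans + RTT  ->  W >= (Ttrans + RTT) / Ttrans
(Ttrans + RTT) / Ttrans = 45 / 5 = 9
W_min = ceil(9) = 9

9


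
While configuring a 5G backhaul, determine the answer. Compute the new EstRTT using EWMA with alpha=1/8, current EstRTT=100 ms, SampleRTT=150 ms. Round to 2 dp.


Given: EstRTT = 100 ms, SampleRTT = 150 ms, alpha = 1/8
New EstRTT = (1 - alpha) * EstRTT + alpha * SampleRTT
(7/8) * 100 = 87.5
(1/8) * 150 = 18.75
New EstRTT = 87.5 + 18.75 = 106.25 ms -> 106.25 ms (2 dp)

106.25


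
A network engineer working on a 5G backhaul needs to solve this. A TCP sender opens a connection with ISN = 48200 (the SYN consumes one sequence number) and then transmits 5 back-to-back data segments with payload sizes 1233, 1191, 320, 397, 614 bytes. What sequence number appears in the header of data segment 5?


The SYN occupies sequence number ISN = 48200, so the first data byte is ISN + 1 = 48201.
SEQ of data segment i = (ISN + 1) + sum of payload sizes of segments 1..i-1.
Segment 1: SEQ = 48201, payload = 1233 bytes
Segment 2: SEQ = 49434, payload = 1191 bytes
Segment 3: SEQ = 50625, payload = 320 bytes
Segment 4: SEQ = 50945, payload = 397 bytes
Segment 5: SEQ = 51342, payload = 614 bytes
SEQ of segment 5 = 48201 + 1233 + 1191 + 320 + 397 = 51342

51342


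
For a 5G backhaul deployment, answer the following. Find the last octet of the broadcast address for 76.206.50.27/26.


Given: IP = 76.206.50.27, prefix = /26
Host bits = 32 - 26 = 6
Network last octet = 27 AND mask = 0
Host part size = 2^6 - 1 = 63
Broadcast last octet = 0 OR 63 = 63

63


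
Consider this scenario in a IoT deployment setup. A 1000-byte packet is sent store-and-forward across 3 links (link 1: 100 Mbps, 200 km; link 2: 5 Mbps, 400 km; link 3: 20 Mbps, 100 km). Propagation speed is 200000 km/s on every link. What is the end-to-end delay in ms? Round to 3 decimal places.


Packet = 1000 bytes = 8000 bits. Store-and-forward: sum (t_trans + t_prop) per link.
Link 1: t_trans = 8000/(100*10^6) s = 0.0800 ms; t_prop = 200/200000 s = 1.0000 ms; subtotal = 1.0800 ms
Link 2: t_trans = 8000/(5*10^6) s = 1.6000 ms; t_prop = 400/200000 s = 2.0000 ms; subtotal = 3.6000 ms
Link 3: t_trans = 8000/(20*10^6) s = 0.4000 ms; t_prop = 100/200000 s = 0.5000 ms; subtotal = 0.9000 ms
End-to-end = 1.0800 + 3.6000 + 0.9000 = 5.5800 ms -> 5.580 ms (3 dp)

5.580


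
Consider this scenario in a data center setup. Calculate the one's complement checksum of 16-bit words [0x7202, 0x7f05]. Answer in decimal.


Given words: [0x7202, 0x7f05]
Step 1: Sum all words
Raw sum = 29186 + 32517 = 61703
One's complement = ~61703 & 0xFFFF = 3832

3832


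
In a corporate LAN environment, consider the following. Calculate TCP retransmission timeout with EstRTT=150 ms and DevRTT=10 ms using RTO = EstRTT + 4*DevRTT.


Given: EstRTT = 150 ms, DevRTT = 10 ms
Timeout = EstRTT + 4 * DevRTT
4 * DevRTT = 4 * 10 = 40
Timeout = 150 + 40 = 190 ms

190


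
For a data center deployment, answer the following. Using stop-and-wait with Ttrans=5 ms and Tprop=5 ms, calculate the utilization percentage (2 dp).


Given: Ttrans = 5 ms, Tprop = 5 ms
RTT = 2 * Tprop = 2 * 5 = 10 ms
U = Ttrans / (Ttrans + RTT)
U = 5 / (5 + 10)
U = 5 / 15 = 0.333333
U% = 33.33%

33.33


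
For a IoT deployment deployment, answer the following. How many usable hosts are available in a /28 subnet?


Given: subnet mask /28
Host bits = 32 - 28 = 4
Total addresses = 2^4 = 16
Usable hosts = 16 - 2 (network + broadcast) = 14

14
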